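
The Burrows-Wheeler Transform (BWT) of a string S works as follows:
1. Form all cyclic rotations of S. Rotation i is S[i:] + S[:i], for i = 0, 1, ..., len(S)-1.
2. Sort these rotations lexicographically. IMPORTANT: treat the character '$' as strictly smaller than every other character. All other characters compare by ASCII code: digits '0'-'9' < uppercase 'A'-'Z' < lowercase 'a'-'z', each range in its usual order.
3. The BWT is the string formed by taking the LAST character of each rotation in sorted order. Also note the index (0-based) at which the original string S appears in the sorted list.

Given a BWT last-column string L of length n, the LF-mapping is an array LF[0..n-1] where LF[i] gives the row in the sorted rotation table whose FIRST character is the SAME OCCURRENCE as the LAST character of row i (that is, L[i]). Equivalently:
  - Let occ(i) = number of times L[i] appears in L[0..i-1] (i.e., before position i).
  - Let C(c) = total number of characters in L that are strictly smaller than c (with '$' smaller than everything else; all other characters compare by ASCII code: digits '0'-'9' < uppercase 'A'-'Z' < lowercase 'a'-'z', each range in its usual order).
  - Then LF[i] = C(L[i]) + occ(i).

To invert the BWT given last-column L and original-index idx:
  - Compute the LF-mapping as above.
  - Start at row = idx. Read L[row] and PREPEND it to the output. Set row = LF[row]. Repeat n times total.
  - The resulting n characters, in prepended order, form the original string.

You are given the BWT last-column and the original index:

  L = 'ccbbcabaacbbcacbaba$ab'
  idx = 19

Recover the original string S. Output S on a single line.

LF mapping: 16 17 8 9 18 1 10 2 3 19 11 12 20 4 21 13 5 14 6 0 7 15
Walk LF starting at row 19, prepending L[row]:
  step 1: row=19, L[19]='$', prepend. Next row=LF[19]=0
  step 2: row=0, L[0]='c', prepend. Next row=LF[0]=16
  step 3: row=16, L[16]='a', prepend. Next row=LF[16]=5
  step 4: row=5, L[5]='a', prepend. Next row=LF[5]=1
  step 5: row=1, L[1]='c', prepend. Next row=LF[1]=17
  step 6: row=17, L[17]='b', prepend. Next row=LF[17]=14
  step 7: row=14, L[14]='c', prepend. Next row=LF[14]=21
  step 8: row=21, L[21]='b', prepend. Next row=LF[21]=15
  step 9: row=15, L[15]='b', prepend. Next row=LF[15]=13
  step 10: row=13, L[13]='a', prepend. Next row=LF[13]=4
  step 11: row=4, L[4]='c', prepend. Next row=LF[4]=18
  step 12: row=18, L[18]='a', prepend. Next row=LF[18]=6
  step 13: row=6, L[6]='b', prepend. Next row=LF[6]=10
  step 14: row=10, L[10]='b', prepend. Next row=LF[10]=11
  step 15: row=11, L[11]='b', prepend. Next row=LF[11]=12
  step 16: row=12, L[12]='c', prepend. Next row=LF[12]=20
  step 17: row=20, L[20]='a', prepend. Next row=LF[20]=7
  step 18: row=7, L[7]='a', prepend. Next row=LF[7]=2
  step 19: row=2, L[2]='b', prepend. Next row=LF[2]=8
  step 20: row=8, L[8]='a', prepend. Next row=LF[8]=3
  step 21: row=3, L[3]='b', prepend. Next row=LF[3]=9
  step 22: row=9, L[9]='c', prepend. Next row=LF[9]=19
Reversed output: cbabaacbbbacabbcbcaac$

Answer: cbabaacbbbacabbcbcaac$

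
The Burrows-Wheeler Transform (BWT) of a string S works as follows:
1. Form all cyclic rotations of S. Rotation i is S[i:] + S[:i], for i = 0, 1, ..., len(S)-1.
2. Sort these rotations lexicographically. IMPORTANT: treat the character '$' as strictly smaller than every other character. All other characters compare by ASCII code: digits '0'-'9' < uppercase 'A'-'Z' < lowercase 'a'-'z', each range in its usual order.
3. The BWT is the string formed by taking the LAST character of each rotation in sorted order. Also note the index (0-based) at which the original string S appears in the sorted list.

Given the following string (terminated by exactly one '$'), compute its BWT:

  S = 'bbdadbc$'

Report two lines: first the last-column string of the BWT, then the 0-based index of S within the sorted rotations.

All 8 rotations (rotation i = S[i:]+S[:i]):
  rot[0] = bbdadbc$
  rot[1] = bdadbc$b
  rot[2] = dadbc$bb
  rot[3] = adbc$bbd
  rot[4] = dbc$bbda
  rot[5] = bc$bbdad
  rot[6] = c$bbdadb
  rot[7] = $bbdadbc
Sorted (with $ < everything):
  sorted[0] = $bbdadbc  (last char: 'c')
  sorted[1] = adbc$bbd  (last char: 'd')
  sorted[2] = bbdadbc$  (last char: '$')
  sorted[3] = bc$bbdad  (last char: 'd')
  sorted[4] = bdadbc$b  (last char: 'b')
  sorted[5] = c$bbdadb  (last char: 'b')
  sorted[6] = dadbc$bb  (last char: 'b')
  sorted[7] = dbc$bbda  (last char: 'a')
Last column: cd$dbbba
Original string S is at sorted index 2

Answer: cd$dbbba
2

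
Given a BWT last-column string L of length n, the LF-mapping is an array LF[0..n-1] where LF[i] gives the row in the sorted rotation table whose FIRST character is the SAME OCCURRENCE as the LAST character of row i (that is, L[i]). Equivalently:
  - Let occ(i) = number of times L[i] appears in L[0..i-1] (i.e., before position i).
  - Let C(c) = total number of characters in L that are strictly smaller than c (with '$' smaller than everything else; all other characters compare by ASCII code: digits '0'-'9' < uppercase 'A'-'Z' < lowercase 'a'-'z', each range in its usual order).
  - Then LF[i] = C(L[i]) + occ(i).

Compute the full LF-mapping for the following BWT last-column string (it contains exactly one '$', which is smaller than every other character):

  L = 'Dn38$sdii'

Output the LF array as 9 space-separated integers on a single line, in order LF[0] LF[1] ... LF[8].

Answer: 3 7 1 2 0 8 4 5 6

Derivation:
Char counts: '$':1, '3':1, '8':1, 'D':1, 'd':1, 'i':2, 'n':1, 's':1
C (first-col start): C('$')=0, C('3')=1, C('8')=2, C('D')=3, C('d')=4, C('i')=5, C('n')=7, C('s')=8
L[0]='D': occ=0, LF[0]=C('D')+0=3+0=3
L[1]='n': occ=0, LF[1]=C('n')+0=7+0=7
L[2]='3': occ=0, LF[2]=C('3')+0=1+0=1
L[3]='8': occ=0, LF[3]=C('8')+0=2+0=2
L[4]='$': occ=0, LF[4]=C('$')+0=0+0=0
L[5]='s': occ=0, LF[5]=C('s')+0=8+0=8
L[6]='d': occ=0, LF[6]=C('d')+0=4+0=4
L[7]='i': occ=0, LF[7]=C('i')+0=5+0=5
L[8]='i': occ=1, LF[8]=C('i')+1=5+1=6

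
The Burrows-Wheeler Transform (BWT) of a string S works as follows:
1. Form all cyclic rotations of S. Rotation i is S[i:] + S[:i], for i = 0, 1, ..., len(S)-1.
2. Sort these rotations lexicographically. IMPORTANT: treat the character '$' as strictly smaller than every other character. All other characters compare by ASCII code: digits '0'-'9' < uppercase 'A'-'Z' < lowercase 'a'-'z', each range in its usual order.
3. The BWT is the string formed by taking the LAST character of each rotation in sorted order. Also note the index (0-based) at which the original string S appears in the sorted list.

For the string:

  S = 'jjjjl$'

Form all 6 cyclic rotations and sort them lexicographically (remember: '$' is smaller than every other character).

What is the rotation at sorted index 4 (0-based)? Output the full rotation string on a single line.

All 6 rotations (rotation i = S[i:]+S[:i]):
  rot[0] = jjjjl$
  rot[1] = jjjl$j
  rot[2] = jjl$jj
  rot[3] = jl$jjj
  rot[4] = l$jjjj
  rot[5] = $jjjjl
Sorted (with $ < everything):
  sorted[0] = $jjjjl
  sorted[1] = jjjjl$
  sorted[2] = jjjl$j
  sorted[3] = jjl$jj
  sorted[4] = jl$jjj
  sorted[5] = l$jjjj
sorted[4] = jl$jjj

Answer: jl$jjj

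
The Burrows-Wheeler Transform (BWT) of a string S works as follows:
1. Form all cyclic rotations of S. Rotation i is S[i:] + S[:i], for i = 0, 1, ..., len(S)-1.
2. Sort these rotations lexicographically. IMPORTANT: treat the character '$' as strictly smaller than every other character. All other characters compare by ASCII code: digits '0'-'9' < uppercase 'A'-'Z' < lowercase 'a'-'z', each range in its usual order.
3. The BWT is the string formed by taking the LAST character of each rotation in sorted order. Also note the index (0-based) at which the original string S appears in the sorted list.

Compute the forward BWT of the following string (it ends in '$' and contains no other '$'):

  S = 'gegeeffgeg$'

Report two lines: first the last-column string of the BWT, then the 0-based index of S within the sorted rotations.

All 11 rotations (rotation i = S[i:]+S[:i]):
  rot[0] = gegeeffgeg$
  rot[1] = egeeffgeg$g
  rot[2] = geeffgeg$ge
  rot[3] = eeffgeg$geg
  rot[4] = effgeg$gege
  rot[5] = ffgeg$gegee
  rot[6] = fgeg$gegeef
  rot[7] = geg$gegeeff
  rot[8] = eg$gegeeffg
  rot[9] = g$gegeeffge
  rot[10] = $gegeeffgeg
Sorted (with $ < everything):
  sorted[0] = $gegeeffgeg  (last char: 'g')
  sorted[1] = eeffgeg$geg  (last char: 'g')
  sorted[2] = effgeg$gege  (last char: 'e')
  sorted[3] = eg$gegeeffg  (last char: 'g')
  sorted[4] = egeeffgeg$g  (last char: 'g')
  sorted[5] = ffgeg$gegee  (last char: 'e')
  sorted[6] = fgeg$gegeef  (last char: 'f')
  sorted[7] = g$gegeeffge  (last char: 'e')
  sorted[8] = geeffgeg$ge  (last char: 'e')
  sorted[9] = geg$gegeeff  (last char: 'f')
  sorted[10] = gegeeffgeg$  (last char: '$')
Last column: ggeggefeef$
Original string S is at sorted index 10

Answer: ggeggefeef$
10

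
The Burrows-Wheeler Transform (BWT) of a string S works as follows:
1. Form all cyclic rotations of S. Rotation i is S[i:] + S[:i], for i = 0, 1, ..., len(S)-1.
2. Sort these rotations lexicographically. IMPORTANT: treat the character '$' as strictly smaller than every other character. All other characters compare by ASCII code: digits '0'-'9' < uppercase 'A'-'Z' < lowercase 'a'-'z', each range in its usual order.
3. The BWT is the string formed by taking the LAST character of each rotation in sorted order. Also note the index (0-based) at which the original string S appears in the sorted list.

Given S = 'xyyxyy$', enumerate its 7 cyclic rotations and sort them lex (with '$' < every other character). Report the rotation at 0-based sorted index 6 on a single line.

All 7 rotations (rotation i = S[i:]+S[:i]):
  rot[0] = xyyxyy$
  rot[1] = yyxyy$x
  rot[2] = yxyy$xy
  rot[3] = xyy$xyy
  rot[4] = yy$xyyx
  rot[5] = y$xyyxy
  rot[6] = $xyyxyy
Sorted (with $ < everything):
  sorted[0] = $xyyxyy
  sorted[1] = xyy$xyy
  sorted[2] = xyyxyy$
  sorted[3] = y$xyyxy
  sorted[4] = yxyy$xy
  sorted[5] = yy$xyyx
  sorted[6] = yyxyy$x
sorted[6] = yyxyy$x

Answer: yyxyy$x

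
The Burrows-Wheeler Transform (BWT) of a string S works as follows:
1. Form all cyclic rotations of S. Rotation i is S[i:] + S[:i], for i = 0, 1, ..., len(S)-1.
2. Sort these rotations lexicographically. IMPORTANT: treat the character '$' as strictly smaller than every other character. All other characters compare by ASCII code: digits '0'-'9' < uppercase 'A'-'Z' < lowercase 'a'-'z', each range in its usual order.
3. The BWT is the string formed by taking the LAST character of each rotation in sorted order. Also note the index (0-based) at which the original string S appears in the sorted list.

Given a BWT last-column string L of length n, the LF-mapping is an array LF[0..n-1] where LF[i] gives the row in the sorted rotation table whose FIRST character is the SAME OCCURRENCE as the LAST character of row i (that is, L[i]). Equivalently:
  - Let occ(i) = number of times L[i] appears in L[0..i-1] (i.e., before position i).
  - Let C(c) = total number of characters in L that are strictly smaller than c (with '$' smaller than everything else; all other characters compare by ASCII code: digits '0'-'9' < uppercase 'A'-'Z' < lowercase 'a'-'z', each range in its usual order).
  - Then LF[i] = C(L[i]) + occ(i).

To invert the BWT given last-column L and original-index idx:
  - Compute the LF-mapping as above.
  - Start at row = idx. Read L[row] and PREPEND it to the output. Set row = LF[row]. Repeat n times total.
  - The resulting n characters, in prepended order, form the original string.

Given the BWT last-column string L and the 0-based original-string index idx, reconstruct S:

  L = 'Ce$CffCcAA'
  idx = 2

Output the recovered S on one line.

Answer: AfCceAfCC$

Derivation:
LF mapping: 3 7 0 4 8 9 5 6 1 2
Walk LF starting at row 2, prepending L[row]:
  step 1: row=2, L[2]='$', prepend. Next row=LF[2]=0
  step 2: row=0, L[0]='C', prepend. Next row=LF[0]=3
  step 3: row=3, L[3]='C', prepend. Next row=LF[3]=4
  step 4: row=4, L[4]='f', prepend. Next row=LF[4]=8
  step 5: row=8, L[8]='A', prepend. Next row=LF[8]=1
  step 6: row=1, L[1]='e', prepend. Next row=LF[1]=7
  step 7: row=7, L[7]='c', prepend. Next row=LF[7]=6
  step 8: row=6, L[6]='C', prepend. Next row=LF[6]=5
  step 9: row=5, L[5]='f', prepend. Next row=LF[5]=9
  step 10: row=9, L[9]='A', prepend. Next row=LF[9]=2
Reversed output: AfCceAfCC$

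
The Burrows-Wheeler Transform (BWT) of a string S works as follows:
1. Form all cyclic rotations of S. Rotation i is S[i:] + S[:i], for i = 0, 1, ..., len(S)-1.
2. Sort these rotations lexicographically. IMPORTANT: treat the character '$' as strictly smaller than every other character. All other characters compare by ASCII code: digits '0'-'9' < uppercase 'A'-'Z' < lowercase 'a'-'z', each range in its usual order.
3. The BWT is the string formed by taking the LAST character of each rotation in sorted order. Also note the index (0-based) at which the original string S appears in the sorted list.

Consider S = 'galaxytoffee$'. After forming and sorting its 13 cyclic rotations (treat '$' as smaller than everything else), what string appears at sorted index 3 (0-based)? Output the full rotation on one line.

Answer: e$galaxytoffe

Derivation:
All 13 rotations (rotation i = S[i:]+S[:i]):
  rot[0] = galaxytoffee$
  rot[1] = alaxytoffee$g
  rot[2] = laxytoffee$ga
  rot[3] = axytoffee$gal
  rot[4] = xytoffee$gala
  rot[5] = ytoffee$galax
  rot[6] = toffee$galaxy
  rot[7] = offee$galaxyt
  rot[8] = ffee$galaxyto
  rot[9] = fee$galaxytof
  rot[10] = ee$galaxytoff
  rot[11] = e$galaxytoffe
  rot[12] = $galaxytoffee
Sorted (with $ < everything):
  sorted[0] = $galaxytoffee
  sorted[1] = alaxytoffee$g
  sorted[2] = axytoffee$gal
  sorted[3] = e$galaxytoffe
  sorted[4] = ee$galaxytoff
  sorted[5] = fee$galaxytof
  sorted[6] = ffee$galaxyto
  sorted[7] = galaxytoffee$
  sorted[8] = laxytoffee$ga
  sorted[9] = offee$galaxyt
  sorted[10] = toffee$galaxy
  sorted[11] = xytoffee$gala
  sorted[12] = ytoffee$galax
sorted[3] = e$galaxytoffe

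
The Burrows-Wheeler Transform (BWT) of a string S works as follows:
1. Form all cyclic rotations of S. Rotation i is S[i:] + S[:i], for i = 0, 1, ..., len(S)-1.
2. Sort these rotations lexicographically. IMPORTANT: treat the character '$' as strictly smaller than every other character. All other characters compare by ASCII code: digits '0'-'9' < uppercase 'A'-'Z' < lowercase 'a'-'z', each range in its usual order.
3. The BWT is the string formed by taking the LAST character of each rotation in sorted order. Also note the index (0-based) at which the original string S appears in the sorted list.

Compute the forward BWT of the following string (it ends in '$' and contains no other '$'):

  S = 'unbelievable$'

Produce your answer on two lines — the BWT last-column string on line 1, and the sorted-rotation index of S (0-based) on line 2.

Answer: evnalbilbeu$e
11

Derivation:
All 13 rotations (rotation i = S[i:]+S[:i]):
  rot[0] = unbelievable$
  rot[1] = nbelievable$u
  rot[2] = believable$un
  rot[3] = elievable$unb
  rot[4] = lievable$unbe
  rot[5] = ievable$unbel
  rot[6] = evable$unbeli
  rot[7] = vable$unbelie
  rot[8] = able$unbeliev
  rot[9] = ble$unbelieva
  rot[10] = le$unbelievab
  rot[11] = e$unbelievabl
  rot[12] = $unbelievable
Sorted (with $ < everything):
  sorted[0] = $unbelievable  (last char: 'e')
  sorted[1] = able$unbeliev  (last char: 'v')
  sorted[2] = believable$un  (last char: 'n')
  sorted[3] = ble$unbelieva  (last char: 'a')
  sorted[4] = e$unbelievabl  (last char: 'l')
  sorted[5] = elievable$unb  (last char: 'b')
  sorted[6] = evable$unbeli  (last char: 'i')
  sorted[7] = ievable$unbel  (last char: 'l')
  sorted[8] = le$unbelievab  (last char: 'b')
  sorted[9] = lievable$unbe  (last char: 'e')
  sorted[10] = nbelievable$u  (last char: 'u')
  sorted[11] = unbelievable$  (last char: '$')
  sorted[12] = vable$unbelie  (last char: 'e')
Last column: evnalbilbeu$e
Original string S is at sorted index 11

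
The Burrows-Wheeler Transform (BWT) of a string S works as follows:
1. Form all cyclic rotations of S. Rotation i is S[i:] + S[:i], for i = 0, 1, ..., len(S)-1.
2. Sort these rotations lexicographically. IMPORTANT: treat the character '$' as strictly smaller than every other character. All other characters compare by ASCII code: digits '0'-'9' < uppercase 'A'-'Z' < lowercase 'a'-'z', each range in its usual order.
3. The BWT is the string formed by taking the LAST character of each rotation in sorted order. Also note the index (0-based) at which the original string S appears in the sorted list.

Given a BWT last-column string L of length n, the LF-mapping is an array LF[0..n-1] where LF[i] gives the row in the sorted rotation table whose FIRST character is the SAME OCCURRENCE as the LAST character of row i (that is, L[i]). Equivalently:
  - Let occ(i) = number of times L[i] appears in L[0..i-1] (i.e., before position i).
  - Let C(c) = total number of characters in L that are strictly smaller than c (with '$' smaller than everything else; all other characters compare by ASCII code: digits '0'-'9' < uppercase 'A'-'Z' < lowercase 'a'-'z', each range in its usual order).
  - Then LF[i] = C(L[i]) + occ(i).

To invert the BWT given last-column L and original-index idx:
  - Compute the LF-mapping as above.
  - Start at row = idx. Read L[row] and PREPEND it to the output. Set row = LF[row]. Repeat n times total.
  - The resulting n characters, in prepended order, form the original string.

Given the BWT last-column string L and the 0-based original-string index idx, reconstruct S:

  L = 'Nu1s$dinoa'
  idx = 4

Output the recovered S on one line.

LF mapping: 2 9 1 8 0 4 5 6 7 3
Walk LF starting at row 4, prepending L[row]:
  step 1: row=4, L[4]='$', prepend. Next row=LF[4]=0
  step 2: row=0, L[0]='N', prepend. Next row=LF[0]=2
  step 3: row=2, L[2]='1', prepend. Next row=LF[2]=1
  step 4: row=1, L[1]='u', prepend. Next row=LF[1]=9
  step 5: row=9, L[9]='a', prepend. Next row=LF[9]=3
  step 6: row=3, L[3]='s', prepend. Next row=LF[3]=8
  step 7: row=8, L[8]='o', prepend. Next row=LF[8]=7
  step 8: row=7, L[7]='n', prepend. Next row=LF[7]=6
  step 9: row=6, L[6]='i', prepend. Next row=LF[6]=5
  step 10: row=5, L[5]='d', prepend. Next row=LF[5]=4
Reversed output: dinosau1N$

Answer: dinosau1N$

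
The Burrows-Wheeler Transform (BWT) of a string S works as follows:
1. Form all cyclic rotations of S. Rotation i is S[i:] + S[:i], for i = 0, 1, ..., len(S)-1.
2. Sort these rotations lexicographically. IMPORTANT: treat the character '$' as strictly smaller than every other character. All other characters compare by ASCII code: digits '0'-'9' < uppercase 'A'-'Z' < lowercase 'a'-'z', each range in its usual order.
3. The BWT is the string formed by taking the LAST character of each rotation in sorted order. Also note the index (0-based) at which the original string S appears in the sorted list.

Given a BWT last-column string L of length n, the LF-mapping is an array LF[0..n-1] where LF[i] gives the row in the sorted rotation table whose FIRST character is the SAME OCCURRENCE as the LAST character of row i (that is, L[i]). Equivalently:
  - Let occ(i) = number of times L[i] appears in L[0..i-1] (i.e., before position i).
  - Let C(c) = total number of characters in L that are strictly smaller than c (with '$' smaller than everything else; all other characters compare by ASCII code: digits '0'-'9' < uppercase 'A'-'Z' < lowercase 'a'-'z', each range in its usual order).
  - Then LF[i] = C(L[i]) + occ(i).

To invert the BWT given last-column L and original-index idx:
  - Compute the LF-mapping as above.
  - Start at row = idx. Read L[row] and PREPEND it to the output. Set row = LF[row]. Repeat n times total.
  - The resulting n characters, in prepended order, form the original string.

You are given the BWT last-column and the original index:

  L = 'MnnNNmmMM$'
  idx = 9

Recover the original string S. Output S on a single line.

LF mapping: 1 8 9 4 5 6 7 2 3 0
Walk LF starting at row 9, prepending L[row]:
  step 1: row=9, L[9]='$', prepend. Next row=LF[9]=0
  step 2: row=0, L[0]='M', prepend. Next row=LF[0]=1
  step 3: row=1, L[1]='n', prepend. Next row=LF[1]=8
  step 4: row=8, L[8]='M', prepend. Next row=LF[8]=3
  step 5: row=3, L[3]='N', prepend. Next row=LF[3]=4
  step 6: row=4, L[4]='N', prepend. Next row=LF[4]=5
  step 7: row=5, L[5]='m', prepend. Next row=LF[5]=6
  step 8: row=6, L[6]='m', prepend. Next row=LF[6]=7
  step 9: row=7, L[7]='M', prepend. Next row=LF[7]=2
  step 10: row=2, L[2]='n', prepend. Next row=LF[2]=9
Reversed output: nMmmNNMnM$

Answer: nMmmNNMnM$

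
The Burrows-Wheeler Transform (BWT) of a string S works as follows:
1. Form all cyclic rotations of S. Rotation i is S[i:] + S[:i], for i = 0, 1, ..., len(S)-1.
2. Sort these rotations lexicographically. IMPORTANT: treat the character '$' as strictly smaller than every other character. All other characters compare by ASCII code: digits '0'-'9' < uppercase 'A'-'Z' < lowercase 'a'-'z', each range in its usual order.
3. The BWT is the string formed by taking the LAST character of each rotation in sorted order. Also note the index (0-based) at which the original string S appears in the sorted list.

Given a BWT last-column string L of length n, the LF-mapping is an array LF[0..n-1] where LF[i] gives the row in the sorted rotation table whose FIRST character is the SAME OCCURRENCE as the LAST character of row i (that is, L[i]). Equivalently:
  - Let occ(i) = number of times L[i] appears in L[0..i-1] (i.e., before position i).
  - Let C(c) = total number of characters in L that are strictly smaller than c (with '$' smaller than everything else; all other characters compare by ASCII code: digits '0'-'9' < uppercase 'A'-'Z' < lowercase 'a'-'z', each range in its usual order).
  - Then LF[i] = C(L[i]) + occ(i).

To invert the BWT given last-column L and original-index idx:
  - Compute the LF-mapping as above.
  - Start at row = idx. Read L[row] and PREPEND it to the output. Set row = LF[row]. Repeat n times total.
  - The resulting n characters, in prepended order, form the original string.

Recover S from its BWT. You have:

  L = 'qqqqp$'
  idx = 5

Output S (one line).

Answer: qqpqq$

Derivation:
LF mapping: 2 3 4 5 1 0
Walk LF starting at row 5, prepending L[row]:
  step 1: row=5, L[5]='$', prepend. Next row=LF[5]=0
  step 2: row=0, L[0]='q', prepend. Next row=LF[0]=2
  step 3: row=2, L[2]='q', prepend. Next row=LF[2]=4
  step 4: row=4, L[4]='p', prepend. Next row=LF[4]=1
  step 5: row=1, L[1]='q', prepend. Next row=LF[1]=3
  step 6: row=3, L[3]='q', prepend. Next row=LF[3]=5
Reversed output: qqpqq$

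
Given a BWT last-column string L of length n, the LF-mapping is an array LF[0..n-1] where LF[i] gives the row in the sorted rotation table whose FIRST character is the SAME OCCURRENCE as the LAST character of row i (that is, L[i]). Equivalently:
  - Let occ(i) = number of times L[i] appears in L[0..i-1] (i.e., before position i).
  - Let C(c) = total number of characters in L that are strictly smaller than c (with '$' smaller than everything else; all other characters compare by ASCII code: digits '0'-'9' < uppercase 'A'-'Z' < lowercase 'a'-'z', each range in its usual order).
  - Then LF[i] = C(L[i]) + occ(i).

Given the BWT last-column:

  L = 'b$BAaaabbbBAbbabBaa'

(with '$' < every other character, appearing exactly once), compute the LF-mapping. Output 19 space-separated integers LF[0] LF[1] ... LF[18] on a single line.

Char counts: '$':1, 'A':2, 'B':3, 'a':6, 'b':7
C (first-col start): C('$')=0, C('A')=1, C('B')=3, C('a')=6, C('b')=12
L[0]='b': occ=0, LF[0]=C('b')+0=12+0=12
L[1]='$': occ=0, LF[1]=C('$')+0=0+0=0
L[2]='B': occ=0, LF[2]=C('B')+0=3+0=3
L[3]='A': occ=0, LF[3]=C('A')+0=1+0=1
L[4]='a': occ=0, LF[4]=C('a')+0=6+0=6
L[5]='a': occ=1, LF[5]=C('a')+1=6+1=7
L[6]='a': occ=2, LF[6]=C('a')+2=6+2=8
L[7]='b': occ=1, LF[7]=C('b')+1=12+1=13
L[8]='b': occ=2, LF[8]=C('b')+2=12+2=14
L[9]='b': occ=3, LF[9]=C('b')+3=12+3=15
L[10]='B': occ=1, LF[10]=C('B')+1=3+1=4
L[11]='A': occ=1, LF[11]=C('A')+1=1+1=2
L[12]='b': occ=4, LF[12]=C('b')+4=12+4=16
L[13]='b': occ=5, LF[13]=C('b')+5=12+5=17
L[14]='a': occ=3, LF[14]=C('a')+3=6+3=9
L[15]='b': occ=6, LF[15]=C('b')+6=12+6=18
L[16]='B': occ=2, LF[16]=C('B')+2=3+2=5
L[17]='a': occ=4, LF[17]=C('a')+4=6+4=10
L[18]='a': occ=5, LF[18]=C('a')+5=6+5=11

Answer: 12 0 3 1 6 7 8 13 14 15 4 2 16 17 9 18 5 10 11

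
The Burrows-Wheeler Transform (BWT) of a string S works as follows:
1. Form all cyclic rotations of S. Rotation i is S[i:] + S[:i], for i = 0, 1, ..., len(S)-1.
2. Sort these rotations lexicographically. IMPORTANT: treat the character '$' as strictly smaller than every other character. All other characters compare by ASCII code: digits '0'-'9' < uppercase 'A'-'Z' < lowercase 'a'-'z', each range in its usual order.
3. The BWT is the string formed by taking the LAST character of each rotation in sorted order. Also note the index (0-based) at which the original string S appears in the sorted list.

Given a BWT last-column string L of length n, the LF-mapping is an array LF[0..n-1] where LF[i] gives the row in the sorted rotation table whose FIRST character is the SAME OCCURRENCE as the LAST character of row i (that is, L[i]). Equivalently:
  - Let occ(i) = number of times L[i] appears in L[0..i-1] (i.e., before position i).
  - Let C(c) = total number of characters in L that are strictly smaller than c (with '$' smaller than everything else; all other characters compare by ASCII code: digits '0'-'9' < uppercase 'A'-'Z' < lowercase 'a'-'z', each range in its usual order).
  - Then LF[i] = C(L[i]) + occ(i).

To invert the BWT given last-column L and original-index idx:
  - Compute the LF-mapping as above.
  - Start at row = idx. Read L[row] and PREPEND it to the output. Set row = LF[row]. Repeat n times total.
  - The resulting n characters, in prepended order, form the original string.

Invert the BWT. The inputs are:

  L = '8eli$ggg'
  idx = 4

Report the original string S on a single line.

LF mapping: 1 2 7 6 0 3 4 5
Walk LF starting at row 4, prepending L[row]:
  step 1: row=4, L[4]='$', prepend. Next row=LF[4]=0
  step 2: row=0, L[0]='8', prepend. Next row=LF[0]=1
  step 3: row=1, L[1]='e', prepend. Next row=LF[1]=2
  step 4: row=2, L[2]='l', prepend. Next row=LF[2]=7
  step 5: row=7, L[7]='g', prepend. Next row=LF[7]=5
  step 6: row=5, L[5]='g', prepend. Next row=LF[5]=3
  step 7: row=3, L[3]='i', prepend. Next row=LF[3]=6
  step 8: row=6, L[6]='g', prepend. Next row=LF[6]=4
Reversed output: giggle8$

Answer: giggle8$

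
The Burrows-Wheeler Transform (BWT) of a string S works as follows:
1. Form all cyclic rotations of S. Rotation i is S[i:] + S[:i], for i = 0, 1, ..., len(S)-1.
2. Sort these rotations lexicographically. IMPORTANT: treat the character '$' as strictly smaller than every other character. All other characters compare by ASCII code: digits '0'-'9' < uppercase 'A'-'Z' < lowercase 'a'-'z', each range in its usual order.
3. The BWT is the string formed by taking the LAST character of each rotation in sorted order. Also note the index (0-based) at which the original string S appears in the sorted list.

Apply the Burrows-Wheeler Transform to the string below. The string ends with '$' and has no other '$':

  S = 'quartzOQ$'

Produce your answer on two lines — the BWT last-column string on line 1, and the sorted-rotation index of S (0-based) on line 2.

All 9 rotations (rotation i = S[i:]+S[:i]):
  rot[0] = quartzOQ$
  rot[1] = uartzOQ$q
  rot[2] = artzOQ$qu
  rot[3] = rtzOQ$qua
  rot[4] = tzOQ$quar
  rot[5] = zOQ$quart
  rot[6] = OQ$quartz
  rot[7] = Q$quartzO
  rot[8] = $quartzOQ
Sorted (with $ < everything):
  sorted[0] = $quartzOQ  (last char: 'Q')
  sorted[1] = OQ$quartz  (last char: 'z')
  sorted[2] = Q$quartzO  (last char: 'O')
  sorted[3] = artzOQ$qu  (last char: 'u')
  sorted[4] = quartzOQ$  (last char: '$')
  sorted[5] = rtzOQ$qua  (last char: 'a')
  sorted[6] = tzOQ$quar  (last char: 'r')
  sorted[7] = uartzOQ$q  (last char: 'q')
  sorted[8] = zOQ$quart  (last char: 't')
Last column: QzOu$arqt
Original string S is at sorted index 4

Answer: QzOu$arqt
4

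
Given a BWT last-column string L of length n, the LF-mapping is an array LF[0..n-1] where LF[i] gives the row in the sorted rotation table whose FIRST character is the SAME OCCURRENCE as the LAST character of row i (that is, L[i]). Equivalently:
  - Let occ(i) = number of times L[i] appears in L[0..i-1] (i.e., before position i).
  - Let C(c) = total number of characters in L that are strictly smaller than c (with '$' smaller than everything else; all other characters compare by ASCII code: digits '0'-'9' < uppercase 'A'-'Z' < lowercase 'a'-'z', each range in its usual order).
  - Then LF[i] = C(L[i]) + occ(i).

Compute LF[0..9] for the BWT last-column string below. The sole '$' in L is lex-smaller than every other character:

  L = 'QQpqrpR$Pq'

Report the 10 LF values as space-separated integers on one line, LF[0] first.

Char counts: '$':1, 'P':1, 'Q':2, 'R':1, 'p':2, 'q':2, 'r':1
C (first-col start): C('$')=0, C('P')=1, C('Q')=2, C('R')=4, C('p')=5, C('q')=7, C('r')=9
L[0]='Q': occ=0, LF[0]=C('Q')+0=2+0=2
L[1]='Q': occ=1, LF[1]=C('Q')+1=2+1=3
L[2]='p': occ=0, LF[2]=C('p')+0=5+0=5
L[3]='q': occ=0, LF[3]=C('q')+0=7+0=7
L[4]='r': occ=0, LF[4]=C('r')+0=9+0=9
L[5]='p': occ=1, LF[5]=C('p')+1=5+1=6
L[6]='R': occ=0, LF[6]=C('R')+0=4+0=4
L[7]='$': occ=0, LF[7]=C('$')+0=0+0=0
L[8]='P': occ=0, LF[8]=C('P')+0=1+0=1
L[9]='q': occ=1, LF[9]=C('q')+1=7+1=8

Answer: 2 3 5 7 9 6 4 0 1 8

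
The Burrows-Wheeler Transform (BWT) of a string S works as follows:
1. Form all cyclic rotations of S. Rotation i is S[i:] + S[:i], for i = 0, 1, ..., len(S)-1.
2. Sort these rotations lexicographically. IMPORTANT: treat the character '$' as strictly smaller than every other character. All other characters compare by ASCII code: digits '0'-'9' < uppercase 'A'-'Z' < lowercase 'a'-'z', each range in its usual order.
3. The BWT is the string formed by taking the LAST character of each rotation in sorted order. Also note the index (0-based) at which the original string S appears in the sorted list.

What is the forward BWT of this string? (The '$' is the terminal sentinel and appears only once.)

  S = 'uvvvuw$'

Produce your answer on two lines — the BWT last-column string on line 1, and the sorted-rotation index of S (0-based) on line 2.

All 7 rotations (rotation i = S[i:]+S[:i]):
  rot[0] = uvvvuw$
  rot[1] = vvvuw$u
  rot[2] = vvuw$uv
  rot[3] = vuw$uvv
  rot[4] = uw$uvvv
  rot[5] = w$uvvvu
  rot[6] = $uvvvuw
Sorted (with $ < everything):
  sorted[0] = $uvvvuw  (last char: 'w')
  sorted[1] = uvvvuw$  (last char: '$')
  sorted[2] = uw$uvvv  (last char: 'v')
  sorted[3] = vuw$uvv  (last char: 'v')
  sorted[4] = vvuw$uv  (last char: 'v')
  sorted[5] = vvvuw$u  (last char: 'u')
  sorted[6] = w$uvvvu  (last char: 'u')
Last column: w$vvvuu
Original string S is at sorted index 1

Answer: w$vvvuu
1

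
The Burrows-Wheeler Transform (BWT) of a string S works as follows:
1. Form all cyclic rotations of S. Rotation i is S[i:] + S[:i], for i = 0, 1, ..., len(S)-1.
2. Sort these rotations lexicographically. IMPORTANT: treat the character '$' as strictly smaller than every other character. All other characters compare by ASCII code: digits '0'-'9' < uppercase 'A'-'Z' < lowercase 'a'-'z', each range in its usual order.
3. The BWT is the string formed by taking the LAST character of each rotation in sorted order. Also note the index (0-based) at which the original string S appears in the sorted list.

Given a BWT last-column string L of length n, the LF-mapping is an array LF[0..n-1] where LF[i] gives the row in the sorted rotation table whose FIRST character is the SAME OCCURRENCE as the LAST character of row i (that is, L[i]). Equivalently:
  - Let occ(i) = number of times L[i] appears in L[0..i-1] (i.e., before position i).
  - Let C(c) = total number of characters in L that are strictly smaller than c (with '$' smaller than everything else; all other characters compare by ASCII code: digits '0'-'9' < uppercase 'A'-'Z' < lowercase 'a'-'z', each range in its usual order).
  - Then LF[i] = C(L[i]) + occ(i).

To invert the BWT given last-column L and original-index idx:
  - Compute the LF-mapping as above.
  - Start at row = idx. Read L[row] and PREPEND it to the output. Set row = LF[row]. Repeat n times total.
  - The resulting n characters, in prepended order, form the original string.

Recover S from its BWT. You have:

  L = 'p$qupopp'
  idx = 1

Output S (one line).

Answer: opuppqp$

Derivation:
LF mapping: 2 0 6 7 3 1 4 5
Walk LF starting at row 1, prepending L[row]:
  step 1: row=1, L[1]='$', prepend. Next row=LF[1]=0
  step 2: row=0, L[0]='p', prepend. Next row=LF[0]=2
  step 3: row=2, L[2]='q', prepend. Next row=LF[2]=6
  step 4: row=6, L[6]='p', prepend. Next row=LF[6]=4
  step 5: row=4, L[4]='p', prepend. Next row=LF[4]=3
  step 6: row=3, L[3]='u', prepend. Next row=LF[3]=7
  step 7: row=7, L[7]='p', prepend. Next row=LF[7]=5
  step 8: row=5, L[5]='o', prepend. Next row=LF[5]=1
Reversed output: opuppqp$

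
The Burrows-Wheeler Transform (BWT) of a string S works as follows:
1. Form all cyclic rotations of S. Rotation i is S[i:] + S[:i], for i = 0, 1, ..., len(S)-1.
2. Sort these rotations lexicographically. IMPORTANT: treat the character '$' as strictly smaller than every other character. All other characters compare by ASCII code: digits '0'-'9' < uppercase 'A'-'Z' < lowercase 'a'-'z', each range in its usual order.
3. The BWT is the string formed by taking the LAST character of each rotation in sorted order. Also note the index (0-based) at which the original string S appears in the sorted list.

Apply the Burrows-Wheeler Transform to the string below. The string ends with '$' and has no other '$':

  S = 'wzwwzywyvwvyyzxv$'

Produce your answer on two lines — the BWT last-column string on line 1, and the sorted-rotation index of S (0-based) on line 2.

Answer: vxywvzy$wzwzvywyw
7

Derivation:
All 17 rotations (rotation i = S[i:]+S[:i]):
  rot[0] = wzwwzywyvwvyyzxv$
  rot[1] = zwwzywyvwvyyzxv$w
  rot[2] = wwzywyvwvyyzxv$wz
  rot[3] = wzywyvwvyyzxv$wzw
  rot[4] = zywyvwvyyzxv$wzww
  rot[5] = ywyvwvyyzxv$wzwwz
  rot[6] = wyvwvyyzxv$wzwwzy
  rot[7] = yvwvyyzxv$wzwwzyw
  rot[8] = vwvyyzxv$wzwwzywy
  rot[9] = wvyyzxv$wzwwzywyv
  rot[10] = vyyzxv$wzwwzywyvw
  rot[11] = yyzxv$wzwwzywyvwv
  rot[12] = yzxv$wzwwzywyvwvy
  rot[13] = zxv$wzwwzywyvwvyy
  rot[14] = xv$wzwwzywyvwvyyz
  rot[15] = v$wzwwzywyvwvyyzx
  rot[16] = $wzwwzywyvwvyyzxv
Sorted (with $ < everything):
  sorted[0] = $wzwwzywyvwvyyzxv  (last char: 'v')
  sorted[1] = v$wzwwzywyvwvyyzx  (last char: 'x')
  sorted[2] = vwvyyzxv$wzwwzywy  (last char: 'y')
  sorted[3] = vyyzxv$wzwwzywyvw  (last char: 'w')
  sorted[4] = wvyyzxv$wzwwzywyv  (last char: 'v')
  sorted[5] = wwzywyvwvyyzxv$wz  (last char: 'z')
  sorted[6] = wyvwvyyzxv$wzwwzy  (last char: 'y')
  sorted[7] = wzwwzywyvwvyyzxv$  (last char: '$')
  sorted[8] = wzywyvwvyyzxv$wzw  (last char: 'w')
  sorted[9] = xv$wzwwzywyvwvyyz  (last char: 'z')
  sorted[10] = yvwvyyzxv$wzwwzyw  (last char: 'w')
  sorted[11] = ywyvwvyyzxv$wzwwz  (last char: 'z')
  sorted[12] = yyzxv$wzwwzywyvwv  (last char: 'v')
  sorted[13] = yzxv$wzwwzywyvwvy  (last char: 'y')
  sorted[14] = zwwzywyvwvyyzxv$w  (last char: 'w')
  sorted[15] = zxv$wzwwzywyvwvyy  (last char: 'y')
  sorted[16] = zywyvwvyyzxv$wzww  (last char: 'w')
Last column: vxywvzy$wzwzvywyw
Original string S is at sorted index 7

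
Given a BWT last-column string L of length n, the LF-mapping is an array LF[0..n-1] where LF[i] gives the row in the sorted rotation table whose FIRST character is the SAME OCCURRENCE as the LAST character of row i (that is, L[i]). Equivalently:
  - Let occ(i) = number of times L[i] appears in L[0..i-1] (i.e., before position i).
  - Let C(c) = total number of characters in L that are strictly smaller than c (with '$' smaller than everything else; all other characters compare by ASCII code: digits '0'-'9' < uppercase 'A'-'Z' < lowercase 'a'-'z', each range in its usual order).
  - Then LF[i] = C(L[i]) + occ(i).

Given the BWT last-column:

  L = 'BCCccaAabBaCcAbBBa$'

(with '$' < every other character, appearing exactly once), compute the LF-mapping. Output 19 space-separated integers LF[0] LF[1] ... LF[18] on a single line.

Char counts: '$':1, 'A':2, 'B':4, 'C':3, 'a':4, 'b':2, 'c':3
C (first-col start): C('$')=0, C('A')=1, C('B')=3, C('C')=7, C('a')=10, C('b')=14, C('c')=16
L[0]='B': occ=0, LF[0]=C('B')+0=3+0=3
L[1]='C': occ=0, LF[1]=C('C')+0=7+0=7
L[2]='C': occ=1, LF[2]=C('C')+1=7+1=8
L[3]='c': occ=0, LF[3]=C('c')+0=16+0=16
L[4]='c': occ=1, LF[4]=C('c')+1=16+1=17
L[5]='a': occ=0, LF[5]=C('a')+0=10+0=10
L[6]='A': occ=0, LF[6]=C('A')+0=1+0=1
L[7]='a': occ=1, LF[7]=C('a')+1=10+1=11
L[8]='b': occ=0, LF[8]=C('b')+0=14+0=14
L[9]='B': occ=1, LF[9]=C('B')+1=3+1=4
L[10]='a': occ=2, LF[10]=C('a')+2=10+2=12
L[11]='C': occ=2, LF[11]=C('C')+2=7+2=9
L[12]='c': occ=2, LF[12]=C('c')+2=16+2=18
L[13]='A': occ=1, LF[13]=C('A')+1=1+1=2
L[14]='b': occ=1, LF[14]=C('b')+1=14+1=15
L[15]='B': occ=2, LF[15]=C('B')+2=3+2=5
L[16]='B': occ=3, LF[16]=C('B')+3=3+3=6
L[17]='a': occ=3, LF[17]=C('a')+3=10+3=13
L[18]='$': occ=0, LF[18]=C('$')+0=0+0=0

Answer: 3 7 8 16 17 10 1 11 14 4 12 9 18 2 15 5 6 13 0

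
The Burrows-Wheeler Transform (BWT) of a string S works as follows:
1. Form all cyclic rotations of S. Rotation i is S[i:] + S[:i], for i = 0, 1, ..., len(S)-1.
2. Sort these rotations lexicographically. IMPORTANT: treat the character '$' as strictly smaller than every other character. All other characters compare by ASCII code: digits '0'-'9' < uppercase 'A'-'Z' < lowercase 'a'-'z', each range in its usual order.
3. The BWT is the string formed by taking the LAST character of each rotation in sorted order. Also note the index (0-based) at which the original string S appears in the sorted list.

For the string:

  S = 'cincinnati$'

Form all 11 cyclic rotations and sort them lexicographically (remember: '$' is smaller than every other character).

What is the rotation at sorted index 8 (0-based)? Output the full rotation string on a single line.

All 11 rotations (rotation i = S[i:]+S[:i]):
  rot[0] = cincinnati$
  rot[1] = incinnati$c
  rot[2] = ncinnati$ci
  rot[3] = cinnati$cin
  rot[4] = innati$cinc
  rot[5] = nnati$cinci
  rot[6] = nati$cincin
  rot[7] = ati$cincinn
  rot[8] = ti$cincinna
  rot[9] = i$cincinnat
  rot[10] = $cincinnati
Sorted (with $ < everything):
  sorted[0] = $cincinnati
  sorted[1] = ati$cincinn
  sorted[2] = cincinnati$
  sorted[3] = cinnati$cin
  sorted[4] = i$cincinnat
  sorted[5] = incinnati$c
  sorted[6] = innati$cinc
  sorted[7] = nati$cincin
  sorted[8] = ncinnati$ci
  sorted[9] = nnati$cinci
  sorted[10] = ti$cincinna
sorted[8] = ncinnati$ci

Answer: ncinnati$ci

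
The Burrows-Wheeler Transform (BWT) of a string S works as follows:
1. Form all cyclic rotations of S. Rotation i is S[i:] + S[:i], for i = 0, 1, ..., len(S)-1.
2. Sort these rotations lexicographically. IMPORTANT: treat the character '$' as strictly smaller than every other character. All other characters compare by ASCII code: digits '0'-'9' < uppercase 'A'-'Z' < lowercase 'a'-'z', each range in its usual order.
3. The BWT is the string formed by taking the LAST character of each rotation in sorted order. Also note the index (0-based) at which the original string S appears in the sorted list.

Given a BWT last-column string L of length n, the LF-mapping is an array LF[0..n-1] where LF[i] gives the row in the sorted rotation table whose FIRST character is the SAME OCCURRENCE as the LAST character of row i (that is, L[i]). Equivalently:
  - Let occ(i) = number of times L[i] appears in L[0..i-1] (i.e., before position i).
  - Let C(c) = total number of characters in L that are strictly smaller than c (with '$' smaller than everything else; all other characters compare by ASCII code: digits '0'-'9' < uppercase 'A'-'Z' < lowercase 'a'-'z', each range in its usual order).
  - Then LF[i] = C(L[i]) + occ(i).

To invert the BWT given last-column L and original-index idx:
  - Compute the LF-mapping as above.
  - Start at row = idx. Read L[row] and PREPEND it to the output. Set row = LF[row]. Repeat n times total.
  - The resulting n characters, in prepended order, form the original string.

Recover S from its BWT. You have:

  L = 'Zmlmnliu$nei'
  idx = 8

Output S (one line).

Answer: millenniumZ$

Derivation:
LF mapping: 1 7 5 8 9 6 3 11 0 10 2 4
Walk LF starting at row 8, prepending L[row]:
  step 1: row=8, L[8]='$', prepend. Next row=LF[8]=0
  step 2: row=0, L[0]='Z', prepend. Next row=LF[0]=1
  step 3: row=1, L[1]='m', prepend. Next row=LF[1]=7
  step 4: row=7, L[7]='u', prepend. Next row=LF[7]=11
  step 5: row=11, L[11]='i', prepend. Next row=LF[11]=4
  step 6: row=4, L[4]='n', prepend. Next row=LF[4]=9
  step 7: row=9, L[9]='n', prepend. Next row=LF[9]=10
  step 8: row=10, L[10]='e', prepend. Next row=LF[10]=2
  step 9: row=2, L[2]='l', prepend. Next row=LF[2]=5
  step 10: row=5, L[5]='l', prepend. Next row=LF[5]=6
  step 11: row=6, L[6]='i', prepend. Next row=LF[6]=3
  step 12: row=3, L[3]='m', prepend. Next row=LF[3]=8
Reversed output: millenniumZ$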